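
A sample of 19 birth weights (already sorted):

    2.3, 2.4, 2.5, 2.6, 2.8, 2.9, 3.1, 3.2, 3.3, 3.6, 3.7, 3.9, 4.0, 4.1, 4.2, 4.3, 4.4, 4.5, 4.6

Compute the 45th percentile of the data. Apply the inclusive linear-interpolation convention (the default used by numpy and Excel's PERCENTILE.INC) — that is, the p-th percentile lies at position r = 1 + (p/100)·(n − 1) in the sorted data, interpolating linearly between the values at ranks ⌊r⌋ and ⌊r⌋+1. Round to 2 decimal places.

n = 19.
r = 1 + (45/100)·(19 − 1) = 1 + 8.1 = 9.1.
Rank 9 is 3.3 and rank 10 is 3.6.
Interpolate: 3.3 + 0.1·(3.6 − 3.3) = 3.3 + 0.1·0.3 = 3.33.

3.33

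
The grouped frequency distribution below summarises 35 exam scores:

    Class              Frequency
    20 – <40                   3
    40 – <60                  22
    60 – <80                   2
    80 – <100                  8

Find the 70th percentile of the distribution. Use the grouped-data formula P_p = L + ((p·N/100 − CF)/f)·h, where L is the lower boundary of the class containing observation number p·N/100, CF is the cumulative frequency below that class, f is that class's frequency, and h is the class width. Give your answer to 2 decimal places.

59.55

N = 35; target position k = 70/100 · 35 = 24.5.
Cumulative frequencies: 3, 25, 27, 35.
Observation 24.5 falls in the class 40 – <60.
L = 40, CF = 3, f = 22, h = 20.
P70 = 40 + ((24.5 − 3)/22)·20 = 40 + 19.5455 = 59.5455.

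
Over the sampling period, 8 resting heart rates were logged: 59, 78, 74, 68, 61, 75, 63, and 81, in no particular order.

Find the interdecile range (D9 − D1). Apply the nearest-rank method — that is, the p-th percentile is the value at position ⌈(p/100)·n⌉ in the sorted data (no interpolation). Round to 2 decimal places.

22.00

Sorted: 59, 61, 63, 68, 74, 75, 78, 81.
n = 8.
P10: rank ⌈10/100·8⌉ = 1 → 59.
P90: rank ⌈90/100·8⌉ = 8 → 81.
Difference: 81 − 59 = 22.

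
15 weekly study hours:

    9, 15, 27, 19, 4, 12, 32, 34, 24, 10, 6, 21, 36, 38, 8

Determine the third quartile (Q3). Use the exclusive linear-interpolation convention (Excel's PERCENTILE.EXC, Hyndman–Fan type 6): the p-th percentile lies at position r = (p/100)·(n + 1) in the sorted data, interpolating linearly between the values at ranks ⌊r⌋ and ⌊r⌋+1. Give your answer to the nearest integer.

32

Sorted: 4, 6, 8, 9, 10, 12, 15, 19, 21, 24, 27, 32, 34, 36, 38.
n = 15.
r = (75/100)·(15 + 1) = 12.
r is an integer, so P75 is the value at rank 12: 32.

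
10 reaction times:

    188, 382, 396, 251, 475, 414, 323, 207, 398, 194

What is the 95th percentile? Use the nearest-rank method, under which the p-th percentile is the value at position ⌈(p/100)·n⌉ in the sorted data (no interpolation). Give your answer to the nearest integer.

Sorted: 188, 194, 207, 251, 323, 382, 396, 398, 414, 475.
n = 10.
Position = ⌈95/100 · 10⌉ = ⌈9.5⌉ = 10.
The value at rank 10 is 475.

475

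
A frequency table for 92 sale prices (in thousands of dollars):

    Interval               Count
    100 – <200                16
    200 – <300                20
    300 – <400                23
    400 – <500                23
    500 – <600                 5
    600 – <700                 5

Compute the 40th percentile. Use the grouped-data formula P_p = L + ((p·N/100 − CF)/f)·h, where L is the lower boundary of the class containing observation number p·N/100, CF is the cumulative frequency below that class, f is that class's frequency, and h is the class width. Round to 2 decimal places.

303.48

N = 92; target position k = 40/100 · 92 = 36.8.
Cumulative frequencies: 16, 36, 59, 82, 87, 92.
Observation 36.8 falls in the class 300 – <400.
L = 300, CF = 36, f = 23, h = 100.
P40 = 300 + ((36.8 − 36)/23)·100 = 300 + 3.47826 = 303.478.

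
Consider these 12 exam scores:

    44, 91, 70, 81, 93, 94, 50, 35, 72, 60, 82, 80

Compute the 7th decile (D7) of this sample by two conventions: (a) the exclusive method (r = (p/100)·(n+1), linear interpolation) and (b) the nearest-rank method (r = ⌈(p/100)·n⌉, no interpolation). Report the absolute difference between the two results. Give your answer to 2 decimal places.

Sorted: 35, 44, 50, 60, 70, 72, 80, 81, 82, 91, 93, 94.
n = 12.
(a) r = 9.1; between ranks 9 (82) and 10 (91): 82.9.
(b) the nearest-rank method: rank 9 → 82.
|82.9 − 82| = 0.9.

0.90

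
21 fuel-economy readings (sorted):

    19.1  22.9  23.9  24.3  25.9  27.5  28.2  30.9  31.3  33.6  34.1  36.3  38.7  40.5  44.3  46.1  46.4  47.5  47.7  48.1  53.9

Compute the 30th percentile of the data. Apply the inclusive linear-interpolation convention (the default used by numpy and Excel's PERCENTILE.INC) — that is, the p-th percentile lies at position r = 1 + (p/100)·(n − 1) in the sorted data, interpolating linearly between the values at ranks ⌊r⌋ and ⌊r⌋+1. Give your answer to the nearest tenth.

n = 21.
r = 1 + (30/100)·(21 − 1) = 1 + 6 = 7.
r is an integer, so P30 is the value at rank 7: 28.2.

28.2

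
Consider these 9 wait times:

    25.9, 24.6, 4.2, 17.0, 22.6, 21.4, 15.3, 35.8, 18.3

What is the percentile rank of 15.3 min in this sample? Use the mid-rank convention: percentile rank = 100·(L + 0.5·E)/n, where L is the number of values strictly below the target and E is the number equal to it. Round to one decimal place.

Sorted: 4.2, 15.3, 17.0, 18.3, 21.4, 22.6, 24.6, 25.9, 35.8.
Count below 15.3: L = 1; count equal: E = 1; n = 9.
Percentile rank = 100·(1 + 0.5·1)/9 = 100·1.5/9 = 16.67.

16.7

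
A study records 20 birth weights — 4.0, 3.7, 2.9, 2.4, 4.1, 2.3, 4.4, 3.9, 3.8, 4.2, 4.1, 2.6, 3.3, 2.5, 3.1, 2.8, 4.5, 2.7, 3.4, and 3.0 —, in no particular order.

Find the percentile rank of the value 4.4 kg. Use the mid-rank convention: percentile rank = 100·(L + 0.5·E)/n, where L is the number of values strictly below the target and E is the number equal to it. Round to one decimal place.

Sorted: 2.3, 2.4, 2.5, 2.6, 2.7, 2.8, 2.9, 3.0, 3.1, 3.3, 3.4, 3.7, 3.8, 3.9, 4.0, 4.1, 4.1, 4.2, 4.4, 4.5.
Count below 4.4: L = 18; count equal: E = 1; n = 20.
Percentile rank = 100·(18 + 0.5·1)/20 = 100·18.5/20 = 92.5.

92.5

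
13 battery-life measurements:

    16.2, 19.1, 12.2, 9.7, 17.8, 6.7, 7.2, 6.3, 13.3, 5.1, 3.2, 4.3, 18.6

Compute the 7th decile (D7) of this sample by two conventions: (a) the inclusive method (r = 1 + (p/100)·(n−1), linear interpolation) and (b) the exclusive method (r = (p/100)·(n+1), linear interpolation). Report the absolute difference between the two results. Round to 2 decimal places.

1.16

Sorted: 3.2, 4.3, 5.1, 6.3, 6.7, 7.2, 9.7, 12.2, 13.3, 16.2, 17.8, 18.6, 19.1.
n = 13.
(a) r = 9.4; between ranks 9 (13.3) and 10 (16.2): 14.46.
(b) r = 9.8; between ranks 9 (13.3) and 10 (16.2): 15.62.
|14.46 − 15.62| = 1.16.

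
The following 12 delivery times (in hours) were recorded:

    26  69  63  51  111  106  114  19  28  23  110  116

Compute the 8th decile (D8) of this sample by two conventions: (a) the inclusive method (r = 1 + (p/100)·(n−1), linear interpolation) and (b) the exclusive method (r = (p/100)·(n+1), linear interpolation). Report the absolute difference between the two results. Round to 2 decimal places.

1.40

Sorted: 19, 23, 26, 28, 51, 63, 69, 106, 110, 111, 114, 116.
n = 12.
(a) r = 9.8; between ranks 9 (110) and 10 (111): 110.8.
(b) r = 10.4; between ranks 10 (111) and 11 (114): 112.2.
|110.8 − 112.2| = 1.4.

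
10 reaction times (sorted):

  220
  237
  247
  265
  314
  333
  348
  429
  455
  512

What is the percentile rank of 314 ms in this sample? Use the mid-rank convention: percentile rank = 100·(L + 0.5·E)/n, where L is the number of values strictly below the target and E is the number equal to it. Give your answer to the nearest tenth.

Count below 314: L = 4; count equal: E = 1; n = 10.
Percentile rank = 100·(4 + 0.5·1)/10 = 100·4.5/10 = 45.

45.0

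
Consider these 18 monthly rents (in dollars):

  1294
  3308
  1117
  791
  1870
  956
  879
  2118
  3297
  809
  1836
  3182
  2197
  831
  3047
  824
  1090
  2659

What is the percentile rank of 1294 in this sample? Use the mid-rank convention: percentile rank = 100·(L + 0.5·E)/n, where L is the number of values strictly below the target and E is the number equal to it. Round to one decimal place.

47.2

Sorted: 791, 809, 824, 831, 879, 956, 1090, 1117, 1294, 1836, 1870, 2118, 2197, 2659, 3047, 3182, 3297, 3308.
Count below 1294: L = 8; count equal: E = 1; n = 18.
Percentile rank = 100·(8 + 0.5·1)/18 = 100·8.5/18 = 47.22.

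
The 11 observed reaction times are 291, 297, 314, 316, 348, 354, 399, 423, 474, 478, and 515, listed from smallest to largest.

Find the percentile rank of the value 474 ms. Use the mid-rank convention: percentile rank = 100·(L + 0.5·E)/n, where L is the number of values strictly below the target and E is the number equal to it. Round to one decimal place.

Count below 474: L = 8; count equal: E = 1; n = 11.
Percentile rank = 100·(8 + 0.5·1)/11 = 100·8.5/11 = 77.27.

77.3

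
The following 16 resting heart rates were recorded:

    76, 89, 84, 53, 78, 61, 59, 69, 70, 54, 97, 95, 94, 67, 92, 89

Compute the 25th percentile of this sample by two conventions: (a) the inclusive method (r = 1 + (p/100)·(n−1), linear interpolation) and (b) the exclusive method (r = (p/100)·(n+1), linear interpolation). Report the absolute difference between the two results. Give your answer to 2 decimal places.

3.00

Sorted: 53, 54, 59, 61, 67, 69, 70, 76, 78, 84, 89, 89, 92, 94, 95, 97.
n = 16.
(a) r = 4.75; between ranks 4 (61) and 5 (67): 65.5.
(b) r = 4.25; between ranks 4 (61) and 5 (67): 62.5.
|65.5 − 62.5| = 3.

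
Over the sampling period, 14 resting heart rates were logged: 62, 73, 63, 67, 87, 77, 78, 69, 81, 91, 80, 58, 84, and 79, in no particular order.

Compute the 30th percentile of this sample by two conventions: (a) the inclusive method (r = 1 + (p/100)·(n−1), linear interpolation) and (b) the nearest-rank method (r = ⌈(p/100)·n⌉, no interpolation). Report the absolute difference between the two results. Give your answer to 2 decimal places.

Sorted: 58, 62, 63, 67, 69, 73, 77, 78, 79, 80, 81, 84, 87, 91.
n = 14.
(a) r = 4.9; between ranks 4 (67) and 5 (69): 68.8.
(b) the nearest-rank method: rank 5 → 69.
|68.8 − 69| = 0.2.

0.20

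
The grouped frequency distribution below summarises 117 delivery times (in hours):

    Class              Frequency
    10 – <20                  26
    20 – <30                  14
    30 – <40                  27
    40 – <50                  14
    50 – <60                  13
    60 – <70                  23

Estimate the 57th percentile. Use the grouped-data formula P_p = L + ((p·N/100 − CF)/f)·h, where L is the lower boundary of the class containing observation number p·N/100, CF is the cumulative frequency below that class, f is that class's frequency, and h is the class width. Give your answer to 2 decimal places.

39.89

N = 117; target position k = 57/100 · 117 = 66.69.
Cumulative frequencies: 26, 40, 67, 81, 94, 117.
Observation 66.69 falls in the class 30 – <40.
L = 30, CF = 40, f = 27, h = 10.
P57 = 30 + ((66.69 − 40)/27)·10 = 30 + 9.88519 = 39.8852.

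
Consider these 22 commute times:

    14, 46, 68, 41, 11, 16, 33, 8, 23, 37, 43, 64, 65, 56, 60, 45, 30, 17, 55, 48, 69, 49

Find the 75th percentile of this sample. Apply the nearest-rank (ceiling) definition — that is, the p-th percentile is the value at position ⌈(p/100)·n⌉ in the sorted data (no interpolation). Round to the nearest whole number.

56

Sorted: 8, 11, 14, 16, 17, 23, 30, 33, 37, 41, 43, 45, 46, 48, 49, 55, 56, 60, 64, 65, 68, 69.
n = 22.
Position = ⌈75/100 · 22⌉ = ⌈16.5⌉ = 17.
The value at rank 17 is 56.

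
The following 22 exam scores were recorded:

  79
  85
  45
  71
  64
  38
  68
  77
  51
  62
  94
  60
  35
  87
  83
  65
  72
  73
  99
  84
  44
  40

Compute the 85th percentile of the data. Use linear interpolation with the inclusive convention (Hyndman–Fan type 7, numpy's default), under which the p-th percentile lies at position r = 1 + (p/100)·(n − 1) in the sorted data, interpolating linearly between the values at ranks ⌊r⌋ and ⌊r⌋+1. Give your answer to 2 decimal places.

Sorted: 35, 38, 40, 44, 45, 51, 60, 62, 64, 65, 68, 71, 72, 73, 77, 79, 83, 84, 85, 87, 94, 99.
n = 22.
r = 1 + (85/100)·(22 − 1) = 1 + 17.85 = 18.85.
Rank 18 is 84 and rank 19 is 85.
Interpolate: 84 + 0.85·(85 − 84) = 84 + 0.85·1 = 84.85.

84.85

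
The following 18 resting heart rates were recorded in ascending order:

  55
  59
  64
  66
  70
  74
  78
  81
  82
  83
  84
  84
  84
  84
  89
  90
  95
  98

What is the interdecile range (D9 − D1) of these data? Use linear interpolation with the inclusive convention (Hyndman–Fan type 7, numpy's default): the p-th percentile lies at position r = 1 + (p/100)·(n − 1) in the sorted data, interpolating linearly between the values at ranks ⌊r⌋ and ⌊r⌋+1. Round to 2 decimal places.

n = 18.
P10: r = 2.7; ranks 2–3 are 59, 64; interpolating gives 62.5.
P90: r = 16.3; ranks 16–17 are 90, 95; interpolating gives 91.5.
Difference: 91.5 − 62.5 = 29.

29.00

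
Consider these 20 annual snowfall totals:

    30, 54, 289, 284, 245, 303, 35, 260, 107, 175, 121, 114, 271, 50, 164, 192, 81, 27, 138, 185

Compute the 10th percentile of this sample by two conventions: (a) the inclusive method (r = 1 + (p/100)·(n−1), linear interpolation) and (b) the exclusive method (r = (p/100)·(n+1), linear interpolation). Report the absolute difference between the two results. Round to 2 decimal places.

Sorted: 27, 30, 35, 50, 54, 81, 107, 114, 121, 138, 164, 175, 185, 192, 245, 260, 271, 284, 289, 303.
n = 20.
(a) r = 2.9; between ranks 2 (30) and 3 (35): 34.5.
(b) r = 2.1; between ranks 2 (30) and 3 (35): 30.5.
|34.5 − 30.5| = 4.

4.00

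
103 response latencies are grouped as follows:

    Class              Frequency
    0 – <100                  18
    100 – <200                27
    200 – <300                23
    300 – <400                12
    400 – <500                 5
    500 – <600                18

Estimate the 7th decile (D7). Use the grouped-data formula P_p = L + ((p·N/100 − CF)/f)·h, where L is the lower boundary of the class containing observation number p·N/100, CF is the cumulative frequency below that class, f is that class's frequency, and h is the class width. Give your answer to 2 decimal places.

N = 103; target position k = 70/100 · 103 = 72.1.
Cumulative frequencies: 18, 45, 68, 80, 85, 103.
Observation 72.1 falls in the class 300 – <400.
L = 300, CF = 68, f = 12, h = 100.
P70 = 300 + ((72.1 − 68)/12)·100 = 300 + 34.1667 = 334.167.

334.17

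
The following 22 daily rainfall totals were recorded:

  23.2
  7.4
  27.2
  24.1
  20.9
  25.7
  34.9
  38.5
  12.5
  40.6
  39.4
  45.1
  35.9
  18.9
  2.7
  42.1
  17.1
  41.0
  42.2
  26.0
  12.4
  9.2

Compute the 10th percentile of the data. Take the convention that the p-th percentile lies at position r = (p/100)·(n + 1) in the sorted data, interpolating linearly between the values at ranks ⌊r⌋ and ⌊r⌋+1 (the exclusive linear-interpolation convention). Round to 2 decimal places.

Sorted: 2.7, 7.4, 9.2, 12.4, 12.5, 17.1, 18.9, 20.9, 23.2, 24.1, 25.7, 26.0, 27.2, 34.9, 35.9, 38.5, 39.4, 40.6, 41.0, 42.1, 42.2, 45.1.
n = 22.
r = (10/100)·(22 + 1) = 2.3.
Rank 2 is 7.4 and rank 3 is 9.2.
Interpolate: 7.4 + 0.3·(9.2 − 7.4) = 7.4 + 0.3·1.8 = 7.94.

7.94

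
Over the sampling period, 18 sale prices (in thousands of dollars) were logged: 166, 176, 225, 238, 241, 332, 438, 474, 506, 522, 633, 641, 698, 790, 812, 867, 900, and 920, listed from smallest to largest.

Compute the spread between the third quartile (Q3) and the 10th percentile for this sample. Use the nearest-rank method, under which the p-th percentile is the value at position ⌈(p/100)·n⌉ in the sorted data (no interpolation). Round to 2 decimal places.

n = 18.
P10: rank ⌈10/100·18⌉ = 2 → 176.
P75: rank ⌈75/100·18⌉ = 14 → 790.
Difference: 790 − 176 = 614.

614.00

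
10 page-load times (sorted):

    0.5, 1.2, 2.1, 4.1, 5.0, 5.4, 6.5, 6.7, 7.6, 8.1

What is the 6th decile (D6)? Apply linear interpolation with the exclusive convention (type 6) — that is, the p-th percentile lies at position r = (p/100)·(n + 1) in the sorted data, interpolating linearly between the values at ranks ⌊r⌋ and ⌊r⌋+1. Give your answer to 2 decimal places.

6.06

n = 10.
r = (60/100)·(10 + 1) = 6.6.
Rank 6 is 5.4 and rank 7 is 6.5.
Interpolate: 5.4 + 0.6·(6.5 − 5.4) = 5.4 + 0.6·1.1 = 6.06.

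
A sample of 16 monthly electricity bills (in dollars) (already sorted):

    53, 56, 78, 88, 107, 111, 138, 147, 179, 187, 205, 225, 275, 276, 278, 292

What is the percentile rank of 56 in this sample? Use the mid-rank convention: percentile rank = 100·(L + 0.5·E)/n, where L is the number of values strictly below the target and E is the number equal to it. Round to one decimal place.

9.4

Count below 56: L = 1; count equal: E = 1; n = 16.
Percentile rank = 100·(1 + 0.5·1)/16 = 100·1.5/16 = 9.375.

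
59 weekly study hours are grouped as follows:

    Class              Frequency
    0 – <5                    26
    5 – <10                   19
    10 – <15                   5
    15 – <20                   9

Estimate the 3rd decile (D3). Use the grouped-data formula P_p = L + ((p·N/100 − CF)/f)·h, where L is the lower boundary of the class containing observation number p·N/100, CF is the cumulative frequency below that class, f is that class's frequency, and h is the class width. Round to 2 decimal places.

3.40

N = 59; target position k = 30/100 · 59 = 17.7.
Cumulative frequencies: 26, 45, 50, 59.
Observation 17.7 falls in the class 0 – <5.
L = 0, CF = 0, f = 26, h = 5.
P30 = 0 + ((17.7 − 0)/26)·5 = 0 + 3.40385 = 3.40385.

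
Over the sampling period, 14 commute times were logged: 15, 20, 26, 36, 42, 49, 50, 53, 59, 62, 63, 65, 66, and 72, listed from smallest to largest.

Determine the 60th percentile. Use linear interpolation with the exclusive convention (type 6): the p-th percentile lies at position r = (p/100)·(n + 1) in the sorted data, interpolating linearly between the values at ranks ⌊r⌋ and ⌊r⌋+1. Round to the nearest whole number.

59

n = 14.
r = (60/100)·(14 + 1) = 9.
r is an integer, so P60 is the value at rank 9: 59.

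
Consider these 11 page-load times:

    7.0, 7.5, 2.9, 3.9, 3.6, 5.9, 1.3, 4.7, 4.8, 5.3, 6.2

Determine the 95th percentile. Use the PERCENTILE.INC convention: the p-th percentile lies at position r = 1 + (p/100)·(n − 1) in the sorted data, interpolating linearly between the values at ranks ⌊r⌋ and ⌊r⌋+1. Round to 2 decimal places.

Sorted: 1.3, 2.9, 3.6, 3.9, 4.7, 4.8, 5.3, 5.9, 6.2, 7.0, 7.5.
n = 11.
r = 1 + (95/100)·(11 − 1) = 1 + 9.5 = 10.5.
Rank 10 is 7.0 and rank 11 is 7.5.
Interpolate: 7.0 + 0.5·(7.5 − 7.0) = 7.0 + 0.5·0.5 = 7.25.

7.25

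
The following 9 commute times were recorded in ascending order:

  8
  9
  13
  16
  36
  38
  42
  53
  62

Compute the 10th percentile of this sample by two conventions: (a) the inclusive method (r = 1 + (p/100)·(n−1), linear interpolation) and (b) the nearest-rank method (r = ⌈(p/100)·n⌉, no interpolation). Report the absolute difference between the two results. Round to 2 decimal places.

0.80

n = 9.
(a) r = 1.8; between ranks 1 (8) and 2 (9): 8.8.
(b) the nearest-rank method: rank 1 → 8.
|8.8 − 8| = 0.8.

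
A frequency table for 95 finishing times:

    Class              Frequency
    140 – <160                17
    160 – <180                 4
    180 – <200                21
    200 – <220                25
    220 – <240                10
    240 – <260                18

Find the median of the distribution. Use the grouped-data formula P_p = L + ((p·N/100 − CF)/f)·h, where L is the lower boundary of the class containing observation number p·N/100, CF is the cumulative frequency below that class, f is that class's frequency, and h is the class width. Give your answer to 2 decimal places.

N = 95; target position k = 50/100 · 95 = 47.5.
Cumulative frequencies: 17, 21, 42, 67, 77, 95.
Observation 47.5 falls in the class 200 – <220.
L = 200, CF = 42, f = 25, h = 20.
P50 = 200 + ((47.5 − 42)/25)·20 = 200 + 4.4 = 204.4.

204.40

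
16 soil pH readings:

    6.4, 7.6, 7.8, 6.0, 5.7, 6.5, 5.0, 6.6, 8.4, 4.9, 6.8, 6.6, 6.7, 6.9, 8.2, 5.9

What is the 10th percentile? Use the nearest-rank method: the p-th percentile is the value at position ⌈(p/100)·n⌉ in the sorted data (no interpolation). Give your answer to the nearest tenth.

5.0

Sorted: 4.9, 5.0, 5.7, 5.9, 6.0, 6.4, 6.5, 6.6, 6.6, 6.7, 6.8, 6.9, 7.6, 7.8, 8.2, 8.4.
n = 16.
Position = ⌈10/100 · 16⌉ = ⌈1.6⌉ = 2.
The value at rank 2 is 5.0.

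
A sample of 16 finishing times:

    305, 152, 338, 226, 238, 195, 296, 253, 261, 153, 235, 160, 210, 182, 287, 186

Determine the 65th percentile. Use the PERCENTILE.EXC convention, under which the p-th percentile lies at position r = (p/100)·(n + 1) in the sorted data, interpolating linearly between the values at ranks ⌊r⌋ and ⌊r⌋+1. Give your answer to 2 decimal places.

Sorted: 152, 153, 160, 182, 186, 195, 210, 226, 235, 238, 253, 261, 287, 296, 305, 338.
n = 16.
r = (65/100)·(16 + 1) = 11.05.
Rank 11 is 253 and rank 12 is 261.
Interpolate: 253 + 0.05·(261 − 253) = 253 + 0.05·8 = 253.4.

253.40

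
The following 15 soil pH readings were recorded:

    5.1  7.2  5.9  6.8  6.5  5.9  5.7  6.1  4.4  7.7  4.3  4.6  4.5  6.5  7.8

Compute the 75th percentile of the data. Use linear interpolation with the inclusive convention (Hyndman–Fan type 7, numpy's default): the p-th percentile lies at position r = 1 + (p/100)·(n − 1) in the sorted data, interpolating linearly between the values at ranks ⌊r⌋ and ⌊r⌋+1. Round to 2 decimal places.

6.65

Sorted: 4.3, 4.4, 4.5, 4.6, 5.1, 5.7, 5.9, 5.9, 6.1, 6.5, 6.5, 6.8, 7.2, 7.7, 7.8.
n = 15.
r = 1 + (75/100)·(15 − 1) = 1 + 10.5 = 11.5.
Rank 11 is 6.5 and rank 12 is 6.8.
Interpolate: 6.5 + 0.5·(6.8 − 6.5) = 6.5 + 0.5·0.3 = 6.65.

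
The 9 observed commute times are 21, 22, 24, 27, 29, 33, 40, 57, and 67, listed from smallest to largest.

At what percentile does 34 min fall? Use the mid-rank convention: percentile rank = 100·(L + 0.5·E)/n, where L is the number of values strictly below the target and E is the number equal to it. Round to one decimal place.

Count below 34: L = 6; count equal: E = 0; n = 9.
Percentile rank = 100·(6 + 0.5·0)/9 = 100·6/9 = 66.67.

66.7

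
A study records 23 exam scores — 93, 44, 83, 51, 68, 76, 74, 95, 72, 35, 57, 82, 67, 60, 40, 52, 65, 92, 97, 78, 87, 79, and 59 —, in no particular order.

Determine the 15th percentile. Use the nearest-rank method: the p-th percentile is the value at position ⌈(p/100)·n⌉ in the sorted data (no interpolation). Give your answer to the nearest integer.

51

Sorted: 35, 40, 44, 51, 52, 57, 59, 60, 65, 67, 68, 72, 74, 76, 78, 79, 82, 83, 87, 92, 93, 95, 97.
n = 23.
Position = ⌈15/100 · 23⌉ = ⌈3.45⌉ = 4.
The value at rank 4 is 51.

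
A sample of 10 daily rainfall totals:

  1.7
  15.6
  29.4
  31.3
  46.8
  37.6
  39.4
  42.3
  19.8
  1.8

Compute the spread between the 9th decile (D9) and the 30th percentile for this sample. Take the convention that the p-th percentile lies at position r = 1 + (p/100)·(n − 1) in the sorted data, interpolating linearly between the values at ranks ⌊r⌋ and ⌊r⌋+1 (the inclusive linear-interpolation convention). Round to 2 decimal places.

24.21

Sorted: 1.7, 1.8, 15.6, 19.8, 29.4, 31.3, 37.6, 39.4, 42.3, 46.8.
n = 10.
P30: r = 3.7; ranks 3–4 are 15.6, 19.8; interpolating gives 18.54.
P90: r = 9.1; ranks 9–10 are 42.3, 46.8; interpolating gives 42.75.
Difference: 42.75 − 18.54 = 24.21.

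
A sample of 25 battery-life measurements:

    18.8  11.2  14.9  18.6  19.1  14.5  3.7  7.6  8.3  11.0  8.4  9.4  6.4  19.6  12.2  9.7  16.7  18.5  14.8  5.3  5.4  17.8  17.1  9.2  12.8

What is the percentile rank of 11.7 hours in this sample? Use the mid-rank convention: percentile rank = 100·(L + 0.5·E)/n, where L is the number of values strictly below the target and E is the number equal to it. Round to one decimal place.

48.0

Sorted: 3.7, 5.3, 5.4, 6.4, 7.6, 8.3, 8.4, 9.2, 9.4, 9.7, 11.0, 11.2, 12.2, 12.8, 14.5, 14.8, 14.9, 16.7, 17.1, 17.8, 18.5, 18.6, 18.8, 19.1, 19.6.
Count below 11.7: L = 12; count equal: E = 0; n = 25.
Percentile rank = 100·(12 + 0.5·0)/25 = 100·12/25 = 48.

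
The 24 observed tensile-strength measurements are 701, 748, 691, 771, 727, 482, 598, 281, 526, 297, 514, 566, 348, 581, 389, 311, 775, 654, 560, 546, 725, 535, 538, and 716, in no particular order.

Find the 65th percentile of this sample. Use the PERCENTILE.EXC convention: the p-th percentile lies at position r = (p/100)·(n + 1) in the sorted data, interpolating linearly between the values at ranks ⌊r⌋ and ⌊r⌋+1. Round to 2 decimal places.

Sorted: 281, 297, 311, 348, 389, 482, 514, 526, 535, 538, 546, 560, 566, 581, 598, 654, 691, 701, 716, 725, 727, 748, 771, 775.
n = 24.
r = (65/100)·(24 + 1) = 16.25.
Rank 16 is 654 and rank 17 is 691.
Interpolate: 654 + 0.25·(691 − 654) = 654 + 0.25·37 = 663.25.

663.25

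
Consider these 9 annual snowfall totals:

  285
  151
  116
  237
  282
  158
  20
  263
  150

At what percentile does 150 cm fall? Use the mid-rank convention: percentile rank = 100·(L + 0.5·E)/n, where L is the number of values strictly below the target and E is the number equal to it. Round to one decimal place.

27.8

Sorted: 20, 116, 150, 151, 158, 237, 263, 282, 285.
Count below 150: L = 2; count equal: E = 1; n = 9.
Percentile rank = 100·(2 + 0.5·1)/9 = 100·2.5/9 = 27.78.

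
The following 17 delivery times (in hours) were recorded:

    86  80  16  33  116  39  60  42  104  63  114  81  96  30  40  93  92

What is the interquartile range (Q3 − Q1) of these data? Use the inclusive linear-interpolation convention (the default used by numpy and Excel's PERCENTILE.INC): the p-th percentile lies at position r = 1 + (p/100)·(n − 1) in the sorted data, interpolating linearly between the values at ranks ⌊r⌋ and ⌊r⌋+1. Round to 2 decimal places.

53.00

Sorted: 16, 30, 33, 39, 40, 42, 60, 63, 80, 81, 86, 92, 93, 96, 104, 114, 116.
n = 17.
P25: r = 5 (integer) → 40.
P75: r = 13 (integer) → 93.
Difference: 93 − 40 = 53.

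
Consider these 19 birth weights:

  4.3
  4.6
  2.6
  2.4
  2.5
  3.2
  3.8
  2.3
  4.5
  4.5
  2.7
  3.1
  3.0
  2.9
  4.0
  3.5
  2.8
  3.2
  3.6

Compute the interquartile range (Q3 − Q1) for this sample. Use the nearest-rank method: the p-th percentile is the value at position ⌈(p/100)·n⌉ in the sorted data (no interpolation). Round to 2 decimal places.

1.30

Sorted: 2.3, 2.4, 2.5, 2.6, 2.7, 2.8, 2.9, 3.0, 3.1, 3.2, 3.2, 3.5, 3.6, 3.8, 4.0, 4.3, 4.5, 4.5, 4.6.
n = 19.
P25: rank ⌈25/100·19⌉ = 5 → 2.7.
P75: rank ⌈75/100·19⌉ = 15 → 4.
Difference: 4 − 2.7 = 1.3.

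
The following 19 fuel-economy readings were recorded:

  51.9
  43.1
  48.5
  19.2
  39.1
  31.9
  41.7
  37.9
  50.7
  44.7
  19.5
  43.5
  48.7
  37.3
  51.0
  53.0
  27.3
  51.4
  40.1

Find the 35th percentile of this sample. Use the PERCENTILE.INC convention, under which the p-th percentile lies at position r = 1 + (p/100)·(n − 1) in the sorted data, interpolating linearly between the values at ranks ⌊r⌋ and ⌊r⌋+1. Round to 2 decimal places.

39.40

Sorted: 19.2, 19.5, 27.3, 31.9, 37.3, 37.9, 39.1, 40.1, 41.7, 43.1, 43.5, 44.7, 48.5, 48.7, 50.7, 51.0, 51.4, 51.9, 53.0.
n = 19.
r = 1 + (35/100)·(19 − 1) = 1 + 6.3 = 7.3.
Rank 7 is 39.1 and rank 8 is 40.1.
Interpolate: 39.1 + 0.3·(40.1 − 39.1) = 39.1 + 0.3·1 = 39.4.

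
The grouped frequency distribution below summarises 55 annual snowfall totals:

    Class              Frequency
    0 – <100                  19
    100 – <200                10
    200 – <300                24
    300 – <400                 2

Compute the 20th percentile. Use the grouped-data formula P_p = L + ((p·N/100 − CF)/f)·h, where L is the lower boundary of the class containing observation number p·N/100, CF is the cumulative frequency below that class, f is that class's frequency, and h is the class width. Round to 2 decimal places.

N = 55; target position k = 20/100 · 55 = 11.
Cumulative frequencies: 19, 29, 53, 55.
Observation 11 falls in the class 0 – <100.
L = 0, CF = 0, f = 19, h = 100.
P20 = 0 + ((11 − 0)/19)·100 = 0 + 57.8947 = 57.8947.

57.89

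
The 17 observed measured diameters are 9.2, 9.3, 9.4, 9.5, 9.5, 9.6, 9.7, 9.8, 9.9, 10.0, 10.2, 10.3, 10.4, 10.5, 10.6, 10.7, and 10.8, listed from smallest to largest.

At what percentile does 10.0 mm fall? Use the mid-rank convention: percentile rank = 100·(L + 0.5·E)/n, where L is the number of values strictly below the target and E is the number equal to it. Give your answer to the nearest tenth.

55.9

Count below 10.0: L = 9; count equal: E = 1; n = 17.
Percentile rank = 100·(9 + 0.5·1)/17 = 100·9.5/17 = 55.88.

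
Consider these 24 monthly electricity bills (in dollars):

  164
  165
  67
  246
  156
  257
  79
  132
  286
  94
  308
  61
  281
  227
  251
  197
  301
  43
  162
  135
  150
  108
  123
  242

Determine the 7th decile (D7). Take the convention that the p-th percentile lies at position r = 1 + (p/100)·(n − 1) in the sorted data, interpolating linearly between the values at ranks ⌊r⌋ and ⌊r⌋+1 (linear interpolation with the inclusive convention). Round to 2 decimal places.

242.40

Sorted: 43, 61, 67, 79, 94, 108, 123, 132, 135, 150, 156, 162, 164, 165, 197, 227, 242, 246, 251, 257, 281, 286, 301, 308.
n = 24.
r = 1 + (70/100)·(24 − 1) = 1 + 16.1 = 17.1.
Rank 17 is 242 and rank 18 is 246.
Interpolate: 242 + 0.1·(246 − 242) = 242 + 0.1·4 = 242.4.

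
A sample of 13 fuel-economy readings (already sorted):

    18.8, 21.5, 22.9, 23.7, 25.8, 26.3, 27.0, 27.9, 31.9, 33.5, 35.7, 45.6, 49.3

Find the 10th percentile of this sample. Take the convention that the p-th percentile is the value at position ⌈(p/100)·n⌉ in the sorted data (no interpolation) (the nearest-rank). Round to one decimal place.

21.5

n = 13.
Position = ⌈10/100 · 13⌉ = ⌈1.3⌉ = 2.
The value at rank 2 is 21.5.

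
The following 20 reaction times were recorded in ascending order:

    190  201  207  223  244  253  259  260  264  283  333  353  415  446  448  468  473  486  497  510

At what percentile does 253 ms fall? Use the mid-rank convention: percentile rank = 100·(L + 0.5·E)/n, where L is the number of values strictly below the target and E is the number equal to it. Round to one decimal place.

27.5

Count below 253: L = 5; count equal: E = 1; n = 20.
Percentile rank = 100·(5 + 0.5·1)/20 = 100·5.5/20 = 27.5.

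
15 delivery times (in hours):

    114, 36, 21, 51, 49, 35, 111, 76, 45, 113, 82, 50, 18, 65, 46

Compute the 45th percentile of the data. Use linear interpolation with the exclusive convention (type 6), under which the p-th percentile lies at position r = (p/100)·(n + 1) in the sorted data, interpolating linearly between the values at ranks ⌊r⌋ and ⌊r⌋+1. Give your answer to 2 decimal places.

Sorted: 18, 21, 35, 36, 45, 46, 49, 50, 51, 65, 76, 82, 111, 113, 114.
n = 15.
r = (45/100)·(15 + 1) = 7.2.
Rank 7 is 49 and rank 8 is 50.
Interpolate: 49 + 0.2·(50 − 49) = 49 + 0.2·1 = 49.2.

49.20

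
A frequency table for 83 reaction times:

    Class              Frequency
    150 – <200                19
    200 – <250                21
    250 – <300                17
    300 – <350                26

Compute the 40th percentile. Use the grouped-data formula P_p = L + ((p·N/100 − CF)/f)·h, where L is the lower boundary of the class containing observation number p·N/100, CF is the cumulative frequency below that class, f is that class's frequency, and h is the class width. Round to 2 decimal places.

233.81

N = 83; target position k = 40/100 · 83 = 33.2.
Cumulative frequencies: 19, 40, 57, 83.
Observation 33.2 falls in the class 200 – <250.
L = 200, CF = 19, f = 21, h = 50.
P40 = 200 + ((33.2 − 19)/21)·50 = 200 + 33.8095 = 233.81.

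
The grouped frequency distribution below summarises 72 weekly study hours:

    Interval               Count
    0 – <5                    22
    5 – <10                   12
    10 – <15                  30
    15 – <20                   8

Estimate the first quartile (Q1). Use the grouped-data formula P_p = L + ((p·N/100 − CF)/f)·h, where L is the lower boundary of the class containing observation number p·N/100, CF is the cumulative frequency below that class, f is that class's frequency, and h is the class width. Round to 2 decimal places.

N = 72; target position k = 25/100 · 72 = 18.
Cumulative frequencies: 22, 34, 64, 72.
Observation 18 falls in the class 0 – <5.
L = 0, CF = 0, f = 22, h = 5.
P25 = 0 + ((18 − 0)/22)·5 = 0 + 4.09091 = 4.09091.

4.09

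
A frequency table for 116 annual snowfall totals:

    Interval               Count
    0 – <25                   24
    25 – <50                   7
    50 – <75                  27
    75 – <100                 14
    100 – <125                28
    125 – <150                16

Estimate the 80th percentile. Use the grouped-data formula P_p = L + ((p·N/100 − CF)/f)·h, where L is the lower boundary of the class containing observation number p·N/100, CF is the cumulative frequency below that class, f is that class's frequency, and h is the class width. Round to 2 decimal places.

118.57

N = 116; target position k = 80/100 · 116 = 92.8.
Cumulative frequencies: 24, 31, 58, 72, 100, 116.
Observation 92.8 falls in the class 100 – <125.
L = 100, CF = 72, f = 28, h = 25.
P80 = 100 + ((92.8 − 72)/28)·25 = 100 + 18.5714 = 118.571.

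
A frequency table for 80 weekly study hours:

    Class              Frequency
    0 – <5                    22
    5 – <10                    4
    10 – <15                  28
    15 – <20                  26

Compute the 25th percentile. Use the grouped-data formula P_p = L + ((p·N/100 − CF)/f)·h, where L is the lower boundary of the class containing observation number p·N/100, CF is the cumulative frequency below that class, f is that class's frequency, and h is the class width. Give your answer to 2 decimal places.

4.55

N = 80; target position k = 25/100 · 80 = 20.
Cumulative frequencies: 22, 26, 54, 80.
Observation 20 falls in the class 0 – <5.
L = 0, CF = 0, f = 22, h = 5.
P25 = 0 + ((20 − 0)/22)·5 = 0 + 4.54545 = 4.54545.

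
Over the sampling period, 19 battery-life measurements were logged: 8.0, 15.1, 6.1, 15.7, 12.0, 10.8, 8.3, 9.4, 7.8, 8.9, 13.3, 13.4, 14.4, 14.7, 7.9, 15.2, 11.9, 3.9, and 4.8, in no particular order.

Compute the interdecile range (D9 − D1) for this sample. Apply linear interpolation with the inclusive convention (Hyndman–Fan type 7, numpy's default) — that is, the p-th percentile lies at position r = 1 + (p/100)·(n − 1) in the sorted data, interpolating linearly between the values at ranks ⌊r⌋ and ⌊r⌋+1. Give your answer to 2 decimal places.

9.28

Sorted: 3.9, 4.8, 6.1, 7.8, 7.9, 8.0, 8.3, 8.9, 9.4, 10.8, 11.9, 12.0, 13.3, 13.4, 14.4, 14.7, 15.1, 15.2, 15.7.
n = 19.
P10: r = 2.8; ranks 2–3 are 4.8, 6.1; interpolating gives 5.84.
P90: r = 17.2; ranks 17–18 are 15.1, 15.2; interpolating gives 15.12.
Difference: 15.12 − 5.84 = 9.28.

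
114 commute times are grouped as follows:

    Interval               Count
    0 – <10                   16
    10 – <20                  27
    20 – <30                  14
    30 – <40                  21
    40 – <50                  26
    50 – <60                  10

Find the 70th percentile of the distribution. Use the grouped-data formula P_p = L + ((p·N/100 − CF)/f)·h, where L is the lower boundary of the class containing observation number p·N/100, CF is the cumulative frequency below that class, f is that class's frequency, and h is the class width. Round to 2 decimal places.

40.69

N = 114; target position k = 70/100 · 114 = 79.8.
Cumulative frequencies: 16, 43, 57, 78, 104, 114.
Observation 79.8 falls in the class 40 – <50.
L = 40, CF = 78, f = 26, h = 10.
P70 = 40 + ((79.8 − 78)/26)·10 = 40 + 0.692308 = 40.6923.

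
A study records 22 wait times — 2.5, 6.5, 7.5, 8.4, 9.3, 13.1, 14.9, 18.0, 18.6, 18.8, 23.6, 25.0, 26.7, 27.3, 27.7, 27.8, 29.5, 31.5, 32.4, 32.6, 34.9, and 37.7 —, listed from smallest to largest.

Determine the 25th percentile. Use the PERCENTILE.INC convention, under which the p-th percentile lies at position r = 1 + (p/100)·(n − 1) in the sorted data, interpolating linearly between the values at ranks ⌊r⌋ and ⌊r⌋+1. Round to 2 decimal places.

13.55

n = 22.
r = 1 + (25/100)·(22 − 1) = 1 + 5.25 = 6.25.
Rank 6 is 13.1 and rank 7 is 14.9.
Interpolate: 13.1 + 0.25·(14.9 − 13.1) = 13.1 + 0.25·1.8 = 13.55.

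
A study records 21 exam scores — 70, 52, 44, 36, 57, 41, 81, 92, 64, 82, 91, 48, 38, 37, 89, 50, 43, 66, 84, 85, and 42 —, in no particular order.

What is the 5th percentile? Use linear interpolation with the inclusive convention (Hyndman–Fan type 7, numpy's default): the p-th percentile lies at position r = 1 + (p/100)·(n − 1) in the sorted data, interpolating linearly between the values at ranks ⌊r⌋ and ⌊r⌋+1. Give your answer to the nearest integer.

37

Sorted: 36, 37, 38, 41, 42, 43, 44, 48, 50, 52, 57, 64, 66, 70, 81, 82, 84, 85, 89, 91, 92.
n = 21.
r = 1 + (5/100)·(21 − 1) = 1 + 1 = 2.
r is an integer, so P5 is the value at rank 2: 37.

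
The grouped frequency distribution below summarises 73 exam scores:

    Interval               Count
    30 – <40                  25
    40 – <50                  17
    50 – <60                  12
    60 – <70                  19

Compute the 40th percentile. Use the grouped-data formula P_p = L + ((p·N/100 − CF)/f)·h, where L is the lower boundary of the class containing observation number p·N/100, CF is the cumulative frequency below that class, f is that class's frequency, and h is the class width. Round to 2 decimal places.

42.47

N = 73; target position k = 40/100 · 73 = 29.2.
Cumulative frequencies: 25, 42, 54, 73.
Observation 29.2 falls in the class 40 – <50.
L = 40, CF = 25, f = 17, h = 10.
P40 = 40 + ((29.2 − 25)/17)·10 = 40 + 2.47059 = 42.4706.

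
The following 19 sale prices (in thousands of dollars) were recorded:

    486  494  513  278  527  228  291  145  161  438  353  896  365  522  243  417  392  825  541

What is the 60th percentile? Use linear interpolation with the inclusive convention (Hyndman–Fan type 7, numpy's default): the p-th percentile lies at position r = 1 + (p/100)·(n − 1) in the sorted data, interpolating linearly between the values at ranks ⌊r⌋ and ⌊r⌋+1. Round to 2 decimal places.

476.40

Sorted: 145, 161, 228, 243, 278, 291, 353, 365, 392, 417, 438, 486, 494, 513, 522, 527, 541, 825, 896.
n = 19.
r = 1 + (60/100)·(19 − 1) = 1 + 10.8 = 11.8.
Rank 11 is 438 and rank 12 is 486.
Interpolate: 438 + 0.8·(486 − 438) = 438 + 0.8·48 = 476.4.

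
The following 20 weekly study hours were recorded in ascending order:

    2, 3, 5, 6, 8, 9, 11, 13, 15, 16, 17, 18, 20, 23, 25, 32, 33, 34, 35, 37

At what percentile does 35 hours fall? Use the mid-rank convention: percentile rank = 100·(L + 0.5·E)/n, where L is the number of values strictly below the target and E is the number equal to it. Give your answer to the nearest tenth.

92.5

Count below 35: L = 18; count equal: E = 1; n = 20.
Percentile rank = 100·(18 + 0.5·1)/20 = 100·18.5/20 = 92.5.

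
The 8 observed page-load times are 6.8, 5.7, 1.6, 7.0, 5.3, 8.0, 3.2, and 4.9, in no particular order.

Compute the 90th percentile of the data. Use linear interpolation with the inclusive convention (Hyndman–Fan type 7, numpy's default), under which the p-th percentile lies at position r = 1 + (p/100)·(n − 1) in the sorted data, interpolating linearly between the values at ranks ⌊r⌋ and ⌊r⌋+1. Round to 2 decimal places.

Sorted: 1.6, 3.2, 4.9, 5.3, 5.7, 6.8, 7.0, 8.0.
n = 8.
r = 1 + (90/100)·(8 − 1) = 1 + 6.3 = 7.3.
Rank 7 is 7.0 and rank 8 is 8.0.
Interpolate: 7.0 + 0.3·(8.0 − 7.0) = 7.0 + 0.3·1 = 7.3.

7.30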